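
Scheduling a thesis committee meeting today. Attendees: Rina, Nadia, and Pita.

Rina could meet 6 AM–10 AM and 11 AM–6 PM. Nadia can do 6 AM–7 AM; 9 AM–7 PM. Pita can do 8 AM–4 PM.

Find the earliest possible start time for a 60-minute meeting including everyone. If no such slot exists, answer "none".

Rina ∩ Nadia: 06:00-07:00, 09:00-10:00, 11:00-18:00.
Rina ∩ Nadia ∩ Pita: 09:00-10:00, 11:00-16:00.
The first common window of at least 60 minutes is 09:00-10:00, so the earliest start is 09:00.

09:00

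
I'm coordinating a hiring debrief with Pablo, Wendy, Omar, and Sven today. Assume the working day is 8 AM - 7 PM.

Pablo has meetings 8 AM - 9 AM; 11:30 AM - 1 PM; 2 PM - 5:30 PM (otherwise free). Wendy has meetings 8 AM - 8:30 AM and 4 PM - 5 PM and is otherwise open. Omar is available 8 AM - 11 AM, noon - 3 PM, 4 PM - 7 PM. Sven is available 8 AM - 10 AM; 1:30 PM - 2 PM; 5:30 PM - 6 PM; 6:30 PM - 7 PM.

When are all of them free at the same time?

09:00-10:00, 13:30-14:00, 17:30-18:00, 18:30-19:00

Pablo free: 09:00-11:30, 13:00-14:00, 17:30-19:00 (invert busy blocks within the working day).
Wendy free: 08:30-16:00, 17:00-19:00 (invert busy blocks within the working day).
Omar free: 08:00-11:00, 12:00-15:00, 16:00-19:00.
Sven free: 08:00-10:00, 13:30-14:00, 17:30-18:00, 18:30-19:00.
Pablo ∩ Wendy: 09:00-11:30, 13:00-14:00, 17:30-19:00.
Pablo ∩ Wendy ∩ Omar: 09:00-11:00, 13:00-14:00, 17:30-19:00.
Pablo ∩ Wendy ∩ Omar ∩ Sven: 09:00-10:00, 13:30-14:00, 17:30-18:00, 18:30-19:00.
Those are the intersection windows.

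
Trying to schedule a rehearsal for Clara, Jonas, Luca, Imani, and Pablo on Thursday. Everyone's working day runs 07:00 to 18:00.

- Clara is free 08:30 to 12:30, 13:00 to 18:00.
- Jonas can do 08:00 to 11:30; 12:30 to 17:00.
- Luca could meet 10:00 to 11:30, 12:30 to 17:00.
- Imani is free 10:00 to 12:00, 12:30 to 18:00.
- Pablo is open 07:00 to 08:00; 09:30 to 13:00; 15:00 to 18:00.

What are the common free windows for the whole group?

Clara ∩ Jonas: 08:30-11:30, 13:00-17:00.
Clara ∩ Jonas ∩ Luca: 10:00-11:30, 13:00-17:00.
Clara ∩ Jonas ∩ Luca ∩ Imani: 10:00-11:30, 13:00-17:00.
Clara ∩ Jonas ∩ Luca ∩ Imani ∩ Pablo: 10:00-11:30, 15:00-17:00.

10:00-11:30, 15:00-17:00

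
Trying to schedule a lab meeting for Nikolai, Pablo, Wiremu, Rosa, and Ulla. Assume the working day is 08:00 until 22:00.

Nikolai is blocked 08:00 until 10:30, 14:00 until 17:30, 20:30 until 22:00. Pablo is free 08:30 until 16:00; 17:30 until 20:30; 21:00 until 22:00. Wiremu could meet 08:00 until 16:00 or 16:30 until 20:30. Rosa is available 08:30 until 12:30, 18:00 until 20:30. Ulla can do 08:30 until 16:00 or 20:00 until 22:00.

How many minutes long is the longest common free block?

Nikolai free: 10:30-14:00, 17:30-20:30 (invert busy blocks within the working day).
Pablo free: 08:30-16:00, 17:30-20:30, 21:00-22:00.
Wiremu free: 08:00-16:00, 16:30-20:30.
Rosa free: 08:30-12:30, 18:00-20:30.
Ulla free: 08:30-16:00, 20:00-22:00.
Nikolai ∩ Pablo: 10:30-14:00, 17:30-20:30.
Nikolai ∩ Pablo ∩ Wiremu: 10:30-14:00, 17:30-20:30.
Nikolai ∩ Pablo ∩ Wiremu ∩ Rosa: 10:30-12:30, 18:00-20:30.
Nikolai ∩ Pablo ∩ Wiremu ∩ Rosa ∩ Ulla: 10:30-12:30, 20:00-20:30.
The longest is 10:30-12:30 at 120 minutes.

120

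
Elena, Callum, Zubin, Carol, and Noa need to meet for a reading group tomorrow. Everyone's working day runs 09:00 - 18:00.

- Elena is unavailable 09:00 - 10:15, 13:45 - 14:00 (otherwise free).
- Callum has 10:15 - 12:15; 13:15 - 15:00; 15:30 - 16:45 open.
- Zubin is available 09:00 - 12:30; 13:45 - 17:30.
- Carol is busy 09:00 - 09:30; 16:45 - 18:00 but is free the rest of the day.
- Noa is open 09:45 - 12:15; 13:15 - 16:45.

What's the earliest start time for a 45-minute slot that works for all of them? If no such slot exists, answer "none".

Elena free: 10:15-13:45, 14:00-18:00 (invert busy blocks within the working day).
Callum free: 10:15-12:15, 13:15-15:00, 15:30-16:45.
Zubin free: 09:00-12:30, 13:45-17:30.
Carol free: 09:30-16:45 (invert busy blocks within the working day).
Noa free: 09:45-12:15, 13:15-16:45.
Elena ∩ Callum: 10:15-12:15, 13:15-13:45, 14:00-15:00, 15:30-16:45.
Elena ∩ Callum ∩ Zubin: 10:15-12:15, 14:00-15:00, 15:30-16:45.
Elena ∩ Callum ∩ Zubin ∩ Carol: 10:15-12:15, 14:00-15:00, 15:30-16:45.
Elena ∩ Callum ∩ Zubin ∩ Carol ∩ Noa: 10:15-12:15, 14:00-15:00, 15:30-16:45.
Those are the intersection windows.
The first common window of at least 45 minutes is 10:15-12:15, so the earliest start is 10:15.

10:15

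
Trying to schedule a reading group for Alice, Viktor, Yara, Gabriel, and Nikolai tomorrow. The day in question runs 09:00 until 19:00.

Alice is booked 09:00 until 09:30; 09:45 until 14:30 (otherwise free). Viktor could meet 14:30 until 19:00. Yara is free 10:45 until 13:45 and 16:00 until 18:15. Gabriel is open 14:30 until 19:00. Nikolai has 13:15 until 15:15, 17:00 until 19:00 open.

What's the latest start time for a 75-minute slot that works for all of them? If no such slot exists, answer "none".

Alice free: 09:30-09:45, 14:30-19:00 (invert busy blocks within the working day).
Viktor free: 14:30-19:00.
Yara free: 10:45-13:45, 16:00-18:15.
Gabriel free: 14:30-19:00.
Nikolai free: 13:15-15:15, 17:00-19:00.
Alice ∩ Viktor: 14:30-19:00.
Alice ∩ Viktor ∩ Yara: 16:00-18:15.
Alice ∩ Viktor ∩ Yara ∩ Gabriel: 16:00-18:15.
Alice ∩ Viktor ∩ Yara ∩ Gabriel ∩ Nikolai: 17:00-18:15.
Those are the intersection windows.
The last common window of at least 75 minutes is 17:00-18:15; a 75-minute meeting can start as late as 17:00 and still end by 18:15.

17:00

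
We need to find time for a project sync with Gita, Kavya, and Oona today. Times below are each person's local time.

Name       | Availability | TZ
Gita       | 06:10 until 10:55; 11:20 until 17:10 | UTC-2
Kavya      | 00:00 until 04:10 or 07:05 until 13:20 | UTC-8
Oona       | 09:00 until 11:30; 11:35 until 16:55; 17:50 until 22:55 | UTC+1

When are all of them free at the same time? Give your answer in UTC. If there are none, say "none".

08:10-10:30, 10:35-12:10, 15:05-15:55, 16:50-19:10

Gita in UTC: 08:10-12:55, 13:20-19:10 (add 2h to convert from UTC-2).
Kavya in UTC: 08:00-12:10, 15:05-21:20 (add 8h to convert from UTC-8).
Oona in UTC: 08:00-10:30, 10:35-15:55, 16:50-21:55 (subtract 1h to convert from UTC+1).
Gita ∩ Kavya: 08:10-12:10, 15:05-19:10.
Gita ∩ Kavya ∩ Oona: 08:10-10:30, 10:35-12:10, 15:05-15:55, 16:50-19:10.
So the common availability across everyone is 08:10-10:30, 10:35-12:10, 15:05-15:55, 16:50-19:10.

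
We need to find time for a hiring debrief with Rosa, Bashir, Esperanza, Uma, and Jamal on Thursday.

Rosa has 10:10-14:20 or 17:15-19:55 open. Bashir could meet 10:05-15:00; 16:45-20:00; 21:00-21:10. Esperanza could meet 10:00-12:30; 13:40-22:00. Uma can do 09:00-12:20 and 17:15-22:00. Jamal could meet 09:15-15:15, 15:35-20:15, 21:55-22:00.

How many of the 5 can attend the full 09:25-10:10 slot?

Uma and Jamal can make the full 09:25-10:10 slot — that's 2.

2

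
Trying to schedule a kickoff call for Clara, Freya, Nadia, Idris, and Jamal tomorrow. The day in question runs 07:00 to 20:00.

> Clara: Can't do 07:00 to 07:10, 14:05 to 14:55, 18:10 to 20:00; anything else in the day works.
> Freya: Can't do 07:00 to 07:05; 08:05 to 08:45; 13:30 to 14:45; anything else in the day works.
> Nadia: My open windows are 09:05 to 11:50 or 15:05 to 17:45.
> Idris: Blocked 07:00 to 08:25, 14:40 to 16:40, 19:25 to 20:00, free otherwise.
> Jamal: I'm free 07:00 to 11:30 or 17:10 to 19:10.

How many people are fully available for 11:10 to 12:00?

Clara free: 07:10-14:05, 14:55-18:10 (invert busy blocks within the working day).
Freya free: 07:05-08:05, 08:45-13:30, 14:45-20:00 (invert busy blocks within the working day).
Nadia free: 09:05-11:50, 15:05-17:45.
Idris free: 08:25-14:40, 16:40-19:25 (invert busy blocks within the working day).
Jamal free: 07:00-11:30, 17:10-19:10.
Clara, Freya, and Idris can make the full 11:10-12:00 slot — that's 3.

3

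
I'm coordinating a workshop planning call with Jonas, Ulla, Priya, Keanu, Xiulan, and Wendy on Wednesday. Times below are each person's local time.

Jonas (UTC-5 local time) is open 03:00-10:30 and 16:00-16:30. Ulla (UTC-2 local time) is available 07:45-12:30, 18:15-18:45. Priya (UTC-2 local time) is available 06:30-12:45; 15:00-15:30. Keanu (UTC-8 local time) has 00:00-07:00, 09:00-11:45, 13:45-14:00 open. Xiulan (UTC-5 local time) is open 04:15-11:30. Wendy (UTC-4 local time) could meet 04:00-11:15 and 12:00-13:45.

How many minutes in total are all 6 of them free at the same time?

Jonas in UTC: 08:00-15:30, 21:00-21:30 (add 5h to convert from UTC-5).
Ulla in UTC: 09:45-14:30, 20:15-20:45 (add 2h to convert from UTC-2).
Priya in UTC: 08:30-14:45, 17:00-17:30 (add 2h to convert from UTC-2).
Keanu in UTC: 08:00-15:00, 17:00-19:45, 21:45-22:00 (add 8h to convert from UTC-8).
Xiulan in UTC: 09:15-16:30 (add 5h to convert from UTC-5).
Wendy in UTC: 08:00-15:15, 16:00-17:45 (add 4h to convert from UTC-4).
Jonas ∩ Ulla: 09:45-14:30.
Jonas ∩ Ulla ∩ Priya: 09:45-14:30.
Jonas ∩ Ulla ∩ Priya ∩ Keanu: 09:45-14:30.
Jonas ∩ Ulla ∩ Priya ∩ Keanu ∩ Xiulan: 09:45-14:30.
Jonas ∩ Ulla ∩ Priya ∩ Keanu ∩ Xiulan ∩ Wendy: 09:45-14:30.
So the common availability across everyone is 09:45-14:30.
That's a single block of 285 minutes.

285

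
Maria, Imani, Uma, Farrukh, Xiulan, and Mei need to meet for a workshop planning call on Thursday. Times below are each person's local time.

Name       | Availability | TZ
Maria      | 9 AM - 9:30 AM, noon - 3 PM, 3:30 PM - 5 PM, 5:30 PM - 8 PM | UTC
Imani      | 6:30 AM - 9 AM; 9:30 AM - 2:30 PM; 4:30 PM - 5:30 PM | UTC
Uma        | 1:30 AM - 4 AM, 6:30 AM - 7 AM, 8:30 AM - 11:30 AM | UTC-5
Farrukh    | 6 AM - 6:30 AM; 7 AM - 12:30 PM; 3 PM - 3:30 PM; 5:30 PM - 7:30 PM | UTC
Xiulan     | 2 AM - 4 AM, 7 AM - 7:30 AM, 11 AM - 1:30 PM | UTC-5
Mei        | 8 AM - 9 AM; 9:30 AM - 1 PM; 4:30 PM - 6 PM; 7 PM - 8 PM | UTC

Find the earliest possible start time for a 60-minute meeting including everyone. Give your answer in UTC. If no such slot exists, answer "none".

none

Maria in UTC: 09:00-09:30, 12:00-15:00, 15:30-17:00, 17:30-20:00.
Imani in UTC: 06:30-09:00, 09:30-14:30, 16:30-17:30.
Uma in UTC: 06:30-09:00, 11:30-12:00, 13:30-16:30 (add 5h to convert from UTC-5).
Farrukh in UTC: 06:00-06:30, 07:00-12:30, 15:00-15:30, 17:30-19:30.
Xiulan in UTC: 07:00-09:00, 12:00-12:30, 16:00-18:30 (add 5h to convert from UTC-5).
Mei in UTC: 08:00-09:00, 09:30-13:00, 16:30-18:00, 19:00-20:00.
Maria ∩ Imani: 12:00-14:30, 16:30-17:00.
Maria ∩ Imani ∩ Uma: 13:30-14:30.
Maria ∩ Imani ∩ Uma ∩ Farrukh: ∅.
Maria ∩ Imani ∩ Uma ∩ Farrukh ∩ Xiulan: ∅.
Maria ∩ Imani ∩ Uma ∩ Farrukh ∩ Xiulan ∩ Mei: ∅.
There is no time when everyone is free.
No common window is at least 60 minutes long.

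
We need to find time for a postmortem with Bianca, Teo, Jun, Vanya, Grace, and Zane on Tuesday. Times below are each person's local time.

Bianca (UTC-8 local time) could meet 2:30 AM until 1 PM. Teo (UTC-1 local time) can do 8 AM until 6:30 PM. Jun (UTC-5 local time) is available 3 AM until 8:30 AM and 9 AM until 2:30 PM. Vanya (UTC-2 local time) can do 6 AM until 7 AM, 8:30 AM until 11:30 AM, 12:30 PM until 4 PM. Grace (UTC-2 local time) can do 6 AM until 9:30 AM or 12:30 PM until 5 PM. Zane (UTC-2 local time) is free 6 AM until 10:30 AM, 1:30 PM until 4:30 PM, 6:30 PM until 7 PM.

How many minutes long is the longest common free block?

Bianca in UTC: 10:30-21:00 (add 8h to convert from UTC-8).
Teo in UTC: 09:00-19:30 (add 1h to convert from UTC-1).
Jun in UTC: 08:00-13:30, 14:00-19:30 (add 5h to convert from UTC-5).
Vanya in UTC: 08:00-09:00, 10:30-13:30, 14:30-18:00 (add 2h to convert from UTC-2).
Grace in UTC: 08:00-11:30, 14:30-19:00 (add 2h to convert from UTC-2).
Zane in UTC: 08:00-12:30, 15:30-18:30, 20:30-21:00 (add 2h to convert from UTC-2).
Bianca ∩ Teo: 10:30-19:30.
Bianca ∩ Teo ∩ Jun: 10:30-13:30, 14:00-19:30.
Bianca ∩ Teo ∩ Jun ∩ Vanya: 10:30-13:30, 14:30-18:00.
Bianca ∩ Teo ∩ Jun ∩ Vanya ∩ Grace: 10:30-11:30, 14:30-18:00.
Bianca ∩ Teo ∩ Jun ∩ Vanya ∩ Grace ∩ Zane: 10:30-11:30, 15:30-18:00.
The longest is 15:30-18:00 at 150 minutes.

150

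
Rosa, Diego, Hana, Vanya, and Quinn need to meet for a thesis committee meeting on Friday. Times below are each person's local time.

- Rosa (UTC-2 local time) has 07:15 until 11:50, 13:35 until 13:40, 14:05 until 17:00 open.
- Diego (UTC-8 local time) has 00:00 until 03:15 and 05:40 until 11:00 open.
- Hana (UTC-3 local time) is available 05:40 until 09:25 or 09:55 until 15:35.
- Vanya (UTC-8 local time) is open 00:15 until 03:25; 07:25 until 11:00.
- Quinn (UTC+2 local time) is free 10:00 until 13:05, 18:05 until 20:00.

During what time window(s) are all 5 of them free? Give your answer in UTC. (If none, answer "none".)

09:15-11:05, 16:05-18:00

Rosa in UTC: 09:15-13:50, 15:35-15:40, 16:05-19:00 (add 2h to convert from UTC-2).
Diego in UTC: 08:00-11:15, 13:40-19:00 (add 8h to convert from UTC-8).
Hana in UTC: 08:40-12:25, 12:55-18:35 (add 3h to convert from UTC-3).
Vanya in UTC: 08:15-11:25, 15:25-19:00 (add 8h to convert from UTC-8).
Quinn in UTC: 08:00-11:05, 16:05-18:00 (subtract 2h to convert from UTC+2).
Rosa ∩ Diego: 09:15-11:15, 13:40-13:50, 15:35-15:40, 16:05-19:00.
Rosa ∩ Diego ∩ Hana: 09:15-11:15, 13:40-13:50, 15:35-15:40, 16:05-18:35.
Rosa ∩ Diego ∩ Hana ∩ Vanya: 09:15-11:15, 15:35-15:40, 16:05-18:35.
Rosa ∩ Diego ∩ Hana ∩ Vanya ∩ Quinn: 09:15-11:05, 16:05-18:00.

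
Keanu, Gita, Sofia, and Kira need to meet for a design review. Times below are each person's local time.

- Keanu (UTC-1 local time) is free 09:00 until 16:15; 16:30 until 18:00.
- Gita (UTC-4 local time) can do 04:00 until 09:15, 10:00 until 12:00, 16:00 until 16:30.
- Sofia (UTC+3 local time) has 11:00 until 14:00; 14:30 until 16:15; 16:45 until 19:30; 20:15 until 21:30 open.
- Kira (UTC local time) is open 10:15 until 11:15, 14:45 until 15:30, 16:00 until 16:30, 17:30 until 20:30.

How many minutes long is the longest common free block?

Keanu in UTC: 10:00-17:15, 17:30-19:00 (add 1h to convert from UTC-1).
Gita in UTC: 08:00-13:15, 14:00-16:00, 20:00-20:30 (add 4h to convert from UTC-4).
Sofia in UTC: 08:00-11:00, 11:30-13:15, 13:45-16:30, 17:15-18:30 (subtract 3h to convert from UTC+3).
Kira in UTC: 10:15-11:15, 14:45-15:30, 16:00-16:30, 17:30-20:30.
Keanu ∩ Gita: 10:00-13:15, 14:00-16:00.
Keanu ∩ Gita ∩ Sofia: 10:00-11:00, 11:30-13:15, 14:00-16:00.
Keanu ∩ Gita ∩ Sofia ∩ Kira: 10:15-11:00, 14:45-15:30.
The longest is 10:15-11:00 at 45 minutes.

45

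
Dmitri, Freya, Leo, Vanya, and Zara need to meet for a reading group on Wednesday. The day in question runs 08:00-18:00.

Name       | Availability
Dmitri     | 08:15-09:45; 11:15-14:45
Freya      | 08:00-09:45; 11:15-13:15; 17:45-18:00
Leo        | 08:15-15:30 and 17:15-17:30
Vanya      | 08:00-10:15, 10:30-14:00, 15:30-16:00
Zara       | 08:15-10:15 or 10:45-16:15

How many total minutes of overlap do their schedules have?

Dmitri ∩ Freya: 08:15-09:45, 11:15-13:15.
Dmitri ∩ Freya ∩ Leo: 08:15-09:45, 11:15-13:15.
Dmitri ∩ Freya ∩ Leo ∩ Vanya: 08:15-09:45, 11:15-13:15.
Dmitri ∩ Freya ∩ Leo ∩ Vanya ∩ Zara: 08:15-09:45, 11:15-13:15.
Summing the common windows: 90 + 120 = 210 minutes.

210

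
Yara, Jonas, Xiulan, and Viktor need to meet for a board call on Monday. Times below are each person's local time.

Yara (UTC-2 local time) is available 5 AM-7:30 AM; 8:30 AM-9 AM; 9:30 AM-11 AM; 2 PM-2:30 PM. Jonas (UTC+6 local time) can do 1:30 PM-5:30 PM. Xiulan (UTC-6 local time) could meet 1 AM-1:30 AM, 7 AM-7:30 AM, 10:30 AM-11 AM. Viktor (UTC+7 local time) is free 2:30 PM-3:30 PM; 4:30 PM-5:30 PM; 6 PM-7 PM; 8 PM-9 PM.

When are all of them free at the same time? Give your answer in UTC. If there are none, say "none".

Yara in UTC: 07:00-09:30, 10:30-11:00, 11:30-13:00, 16:00-16:30 (add 2h to convert from UTC-2).
Jonas in UTC: 07:30-11:30 (subtract 6h to convert from UTC+6).
Xiulan in UTC: 07:00-07:30, 13:00-13:30, 16:30-17:00 (add 6h to convert from UTC-6).
Viktor in UTC: 07:30-08:30, 09:30-10:30, 11:00-12:00, 13:00-14:00 (subtract 7h to convert from UTC+7).
Yara ∩ Jonas: 07:30-09:30, 10:30-11:00.
Yara ∩ Jonas ∩ Xiulan: ∅.
Yara ∩ Jonas ∩ Xiulan ∩ Viktor: ∅.
There is no time when everyone is free.

none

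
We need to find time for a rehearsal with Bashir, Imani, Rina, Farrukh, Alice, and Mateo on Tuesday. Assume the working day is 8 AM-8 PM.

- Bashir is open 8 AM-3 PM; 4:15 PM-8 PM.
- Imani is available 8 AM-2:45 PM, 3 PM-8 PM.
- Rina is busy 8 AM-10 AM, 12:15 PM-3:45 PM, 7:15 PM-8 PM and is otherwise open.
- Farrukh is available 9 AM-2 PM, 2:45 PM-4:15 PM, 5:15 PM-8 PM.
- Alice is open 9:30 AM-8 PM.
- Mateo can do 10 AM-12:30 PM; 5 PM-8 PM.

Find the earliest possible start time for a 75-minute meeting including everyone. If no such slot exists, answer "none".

Bashir free: 08:00-15:00, 16:15-20:00.
Imani free: 08:00-14:45, 15:00-20:00.
Rina free: 10:00-12:15, 15:45-19:15 (invert busy blocks within the working day).
Farrukh free: 09:00-14:00, 14:45-16:15, 17:15-20:00.
Alice free: 09:30-20:00.
Mateo free: 10:00-12:30, 17:00-20:00.
Bashir ∩ Imani: 08:00-14:45, 16:15-20:00.
Bashir ∩ Imani ∩ Rina: 10:00-12:15, 16:15-19:15.
Bashir ∩ Imani ∩ Rina ∩ Farrukh: 10:00-12:15, 17:15-19:15.
Bashir ∩ Imani ∩ Rina ∩ Farrukh ∩ Alice: 10:00-12:15, 17:15-19:15.
Bashir ∩ Imani ∩ Rina ∩ Farrukh ∩ Alice ∩ Mateo: 10:00-12:15, 17:15-19:15.
The first common window of at least 75 minutes is 10:00-12:15, so the earliest start is 10:00.

10:00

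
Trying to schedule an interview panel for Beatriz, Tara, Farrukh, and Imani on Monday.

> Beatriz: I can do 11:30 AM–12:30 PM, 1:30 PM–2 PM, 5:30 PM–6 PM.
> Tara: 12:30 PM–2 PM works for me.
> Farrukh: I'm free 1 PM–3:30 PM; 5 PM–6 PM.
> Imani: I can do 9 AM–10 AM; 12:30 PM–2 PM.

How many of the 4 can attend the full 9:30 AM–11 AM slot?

0

nobody can make the full 09:30-11:00 slot — that's 0.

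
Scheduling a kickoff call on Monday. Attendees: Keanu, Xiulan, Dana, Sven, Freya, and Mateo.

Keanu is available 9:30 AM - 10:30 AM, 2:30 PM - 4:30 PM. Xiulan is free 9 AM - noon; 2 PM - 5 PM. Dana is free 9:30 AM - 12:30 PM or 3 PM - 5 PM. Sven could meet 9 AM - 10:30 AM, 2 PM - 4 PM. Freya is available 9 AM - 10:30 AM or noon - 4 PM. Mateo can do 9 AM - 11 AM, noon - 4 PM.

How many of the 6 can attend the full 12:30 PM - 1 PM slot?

2

Freya and Mateo can make the full 12:30-13:00 slot — that's 2.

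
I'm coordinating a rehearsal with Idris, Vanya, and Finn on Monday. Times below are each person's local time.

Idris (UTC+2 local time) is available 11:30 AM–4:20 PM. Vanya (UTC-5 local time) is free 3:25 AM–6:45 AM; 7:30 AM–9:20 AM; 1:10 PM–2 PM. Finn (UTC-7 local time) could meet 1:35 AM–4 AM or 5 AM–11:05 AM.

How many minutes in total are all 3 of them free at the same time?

Idris in UTC: 09:30-14:20 (subtract 2h to convert from UTC+2).
Vanya in UTC: 08:25-11:45, 12:30-14:20, 18:10-19:00 (add 5h to convert from UTC-5).
Finn in UTC: 08:35-11:00, 12:00-18:05 (add 7h to convert from UTC-7).
Idris ∩ Vanya: 09:30-11:45, 12:30-14:20.
Idris ∩ Vanya ∩ Finn: 09:30-11:00, 12:30-14:20.
Summing the common windows: 90 + 110 = 200 minutes.

200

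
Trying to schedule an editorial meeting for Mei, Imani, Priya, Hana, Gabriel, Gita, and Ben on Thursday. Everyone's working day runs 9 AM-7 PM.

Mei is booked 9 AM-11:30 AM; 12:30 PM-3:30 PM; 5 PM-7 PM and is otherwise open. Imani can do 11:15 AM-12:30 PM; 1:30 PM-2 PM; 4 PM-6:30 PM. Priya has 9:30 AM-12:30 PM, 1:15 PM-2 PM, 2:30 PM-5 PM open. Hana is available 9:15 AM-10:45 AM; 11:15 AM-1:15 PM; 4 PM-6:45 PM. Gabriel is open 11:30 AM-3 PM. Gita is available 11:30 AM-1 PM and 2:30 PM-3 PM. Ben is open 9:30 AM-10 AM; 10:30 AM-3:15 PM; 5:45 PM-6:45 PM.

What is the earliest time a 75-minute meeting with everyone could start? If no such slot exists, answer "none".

none

Mei free: 11:30-12:30, 15:30-17:00 (invert busy blocks within the working day).
Imani free: 11:15-12:30, 13:30-14:00, 16:00-18:30.
Priya free: 09:30-12:30, 13:15-14:00, 14:30-17:00.
Hana free: 09:15-10:45, 11:15-13:15, 16:00-18:45.
Gabriel free: 11:30-15:00.
Gita free: 11:30-13:00, 14:30-15:00.
Ben free: 09:30-10:00, 10:30-15:15, 17:45-18:45.
Mei ∩ Imani: 11:30-12:30, 16:00-17:00.
Mei ∩ Imani ∩ Priya: 11:30-12:30, 16:00-17:00.
Mei ∩ Imani ∩ Priya ∩ Hana: 11:30-12:30, 16:00-17:00.
Mei ∩ Imani ∩ Priya ∩ Hana ∩ Gabriel: 11:30-12:30.
Mei ∩ Imani ∩ Priya ∩ Hana ∩ Gabriel ∩ Gita: 11:30-12:30.
Mei ∩ Imani ∩ Priya ∩ Hana ∩ Gabriel ∩ Gita ∩ Ben: 11:30-12:30.
Those are the intersection windows.
No common window is at least 75 minutes long.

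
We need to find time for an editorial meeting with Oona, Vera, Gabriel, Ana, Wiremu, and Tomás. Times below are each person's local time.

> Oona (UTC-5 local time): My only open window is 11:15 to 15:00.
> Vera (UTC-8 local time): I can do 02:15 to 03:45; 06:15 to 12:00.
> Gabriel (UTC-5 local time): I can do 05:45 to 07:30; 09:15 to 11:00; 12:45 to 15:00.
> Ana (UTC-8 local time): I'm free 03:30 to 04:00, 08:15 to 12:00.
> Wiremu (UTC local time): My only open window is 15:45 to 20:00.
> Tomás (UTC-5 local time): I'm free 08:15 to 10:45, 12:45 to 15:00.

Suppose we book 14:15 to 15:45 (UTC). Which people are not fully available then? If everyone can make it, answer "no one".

Ana, Oona, Wiremu

Oona in UTC: 16:15-20:00 (add 5h to convert from UTC-5).
Vera in UTC: 10:15-11:45, 14:15-20:00 (add 8h to convert from UTC-8).
Gabriel in UTC: 10:45-12:30, 14:15-16:00, 17:45-20:00 (add 5h to convert from UTC-5).
Ana in UTC: 11:30-12:00, 16:15-20:00 (add 8h to convert from UTC-8).
Wiremu in UTC: 15:45-20:00.
Tomás in UTC: 13:15-15:45, 17:45-20:00 (add 5h to convert from UTC-5).
Oona: not fully free for 14:15-15:45. Vera: free for 14:15-15:45. Gabriel: free for 14:15-15:45. Ana: not fully free for 14:15-15:45. Wiremu: not fully free for 14:15-15:45. Tomás: free for 14:15-15:45.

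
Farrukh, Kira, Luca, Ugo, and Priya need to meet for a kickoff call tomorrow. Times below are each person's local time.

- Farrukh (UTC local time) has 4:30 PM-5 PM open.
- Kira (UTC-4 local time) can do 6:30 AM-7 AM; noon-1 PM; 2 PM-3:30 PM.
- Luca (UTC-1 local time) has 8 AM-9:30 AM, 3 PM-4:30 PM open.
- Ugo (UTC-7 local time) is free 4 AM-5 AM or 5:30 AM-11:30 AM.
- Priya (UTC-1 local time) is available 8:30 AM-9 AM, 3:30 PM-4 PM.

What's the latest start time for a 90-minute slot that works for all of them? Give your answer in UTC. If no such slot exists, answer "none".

Farrukh in UTC: 16:30-17:00.
Kira in UTC: 10:30-11:00, 16:00-17:00, 18:00-19:30 (add 4h to convert from UTC-4).
Luca in UTC: 09:00-10:30, 16:00-17:30 (add 1h to convert from UTC-1).
Ugo in UTC: 11:00-12:00, 12:30-18:30 (add 7h to convert from UTC-7).
Priya in UTC: 09:30-10:00, 16:30-17:00 (add 1h to convert from UTC-1).
Farrukh ∩ Kira: 16:30-17:00.
Farrukh ∩ Kira ∩ Luca: 16:30-17:00.
Farrukh ∩ Kira ∩ Luca ∩ Ugo: 16:30-17:00.
Farrukh ∩ Kira ∩ Luca ∩ Ugo ∩ Priya: 16:30-17:00.
No common window is at least 90 minutes long.

none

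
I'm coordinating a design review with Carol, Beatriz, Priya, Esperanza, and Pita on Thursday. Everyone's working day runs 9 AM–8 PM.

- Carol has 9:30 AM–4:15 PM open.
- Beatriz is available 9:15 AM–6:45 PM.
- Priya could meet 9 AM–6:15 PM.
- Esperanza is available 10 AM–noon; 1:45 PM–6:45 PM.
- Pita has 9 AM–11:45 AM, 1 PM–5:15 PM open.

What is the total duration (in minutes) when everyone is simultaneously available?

Carol ∩ Beatriz: 09:30-16:15.
Carol ∩ Beatriz ∩ Priya: 09:30-16:15.
Carol ∩ Beatriz ∩ Priya ∩ Esperanza: 10:00-12:00, 13:45-16:15.
Carol ∩ Beatriz ∩ Priya ∩ Esperanza ∩ Pita: 10:00-11:45, 13:45-16:15.
Summing the common windows: 105 + 150 = 255 minutes.

255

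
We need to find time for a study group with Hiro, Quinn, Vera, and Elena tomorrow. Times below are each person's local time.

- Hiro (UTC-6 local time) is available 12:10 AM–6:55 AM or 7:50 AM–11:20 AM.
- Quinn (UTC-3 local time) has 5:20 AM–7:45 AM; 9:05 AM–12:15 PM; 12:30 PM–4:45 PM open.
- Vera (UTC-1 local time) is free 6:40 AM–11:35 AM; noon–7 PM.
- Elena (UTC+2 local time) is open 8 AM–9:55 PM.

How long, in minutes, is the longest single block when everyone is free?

Hiro in UTC: 06:10-12:55, 13:50-17:20 (add 6h to convert from UTC-6).
Quinn in UTC: 08:20-10:45, 12:05-15:15, 15:30-19:45 (add 3h to convert from UTC-3).
Vera in UTC: 07:40-12:35, 13:00-20:00 (add 1h to convert from UTC-1).
Elena in UTC: 06:00-19:55 (subtract 2h to convert from UTC+2).
Hiro ∩ Quinn: 08:20-10:45, 12:05-12:55, 13:50-15:15, 15:30-17:20.
Hiro ∩ Quinn ∩ Vera: 08:20-10:45, 12:05-12:35, 13:50-15:15, 15:30-17:20.
Hiro ∩ Quinn ∩ Vera ∩ Elena: 08:20-10:45, 12:05-12:35, 13:50-15:15, 15:30-17:20.
Those are the intersection windows.
The longest is 08:20-10:45 at 145 minutes.

145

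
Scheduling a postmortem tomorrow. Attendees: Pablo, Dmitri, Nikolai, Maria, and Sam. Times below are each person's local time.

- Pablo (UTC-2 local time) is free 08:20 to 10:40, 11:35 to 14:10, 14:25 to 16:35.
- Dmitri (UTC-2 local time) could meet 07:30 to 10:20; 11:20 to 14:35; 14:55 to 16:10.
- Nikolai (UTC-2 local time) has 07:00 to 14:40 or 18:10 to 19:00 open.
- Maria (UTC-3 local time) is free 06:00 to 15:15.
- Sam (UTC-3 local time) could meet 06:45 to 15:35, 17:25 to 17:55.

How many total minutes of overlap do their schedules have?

285

Pablo in UTC: 10:20-12:40, 13:35-16:10, 16:25-18:35 (add 2h to convert from UTC-2).
Dmitri in UTC: 09:30-12:20, 13:20-16:35, 16:55-18:10 (add 2h to convert from UTC-2).
Nikolai in UTC: 09:00-16:40, 20:10-21:00 (add 2h to convert from UTC-2).
Maria in UTC: 09:00-18:15 (add 3h to convert from UTC-3).
Sam in UTC: 09:45-18:35, 20:25-20:55 (add 3h to convert from UTC-3).
Pablo ∩ Dmitri: 10:20-12:20, 13:35-16:10, 16:25-16:35, 16:55-18:10.
Pablo ∩ Dmitri ∩ Nikolai: 10:20-12:20, 13:35-16:10, 16:25-16:35.
Pablo ∩ Dmitri ∩ Nikolai ∩ Maria: 10:20-12:20, 13:35-16:10, 16:25-16:35.
Pablo ∩ Dmitri ∩ Nikolai ∩ Maria ∩ Sam: 10:20-12:20, 13:35-16:10, 16:25-16:35.
Summing the common windows: 120 + 155 + 10 = 285 minutes.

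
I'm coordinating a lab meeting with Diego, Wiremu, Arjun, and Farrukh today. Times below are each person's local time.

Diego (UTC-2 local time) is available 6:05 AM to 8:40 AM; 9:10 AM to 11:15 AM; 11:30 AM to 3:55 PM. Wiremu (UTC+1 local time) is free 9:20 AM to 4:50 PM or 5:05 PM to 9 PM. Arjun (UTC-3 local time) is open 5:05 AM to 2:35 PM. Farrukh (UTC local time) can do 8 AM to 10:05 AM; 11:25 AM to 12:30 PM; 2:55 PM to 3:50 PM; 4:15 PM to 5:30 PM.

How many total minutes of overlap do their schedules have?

300

Diego in UTC: 08:05-10:40, 11:10-13:15, 13:30-17:55 (add 2h to convert from UTC-2).
Wiremu in UTC: 08:20-15:50, 16:05-20:00 (subtract 1h to convert from UTC+1).
Arjun in UTC: 08:05-17:35 (add 3h to convert from UTC-3).
Farrukh in UTC: 08:00-10:05, 11:25-12:30, 14:55-15:50, 16:15-17:30.
Diego ∩ Wiremu: 08:20-10:40, 11:10-13:15, 13:30-15:50, 16:05-17:55.
Diego ∩ Wiremu ∩ Arjun: 08:20-10:40, 11:10-13:15, 13:30-15:50, 16:05-17:35.
Diego ∩ Wiremu ∩ Arjun ∩ Farrukh: 08:20-10:05, 11:25-12:30, 14:55-15:50, 16:15-17:30.
Summing the common windows: 105 + 65 + 55 + 75 = 300 minutes.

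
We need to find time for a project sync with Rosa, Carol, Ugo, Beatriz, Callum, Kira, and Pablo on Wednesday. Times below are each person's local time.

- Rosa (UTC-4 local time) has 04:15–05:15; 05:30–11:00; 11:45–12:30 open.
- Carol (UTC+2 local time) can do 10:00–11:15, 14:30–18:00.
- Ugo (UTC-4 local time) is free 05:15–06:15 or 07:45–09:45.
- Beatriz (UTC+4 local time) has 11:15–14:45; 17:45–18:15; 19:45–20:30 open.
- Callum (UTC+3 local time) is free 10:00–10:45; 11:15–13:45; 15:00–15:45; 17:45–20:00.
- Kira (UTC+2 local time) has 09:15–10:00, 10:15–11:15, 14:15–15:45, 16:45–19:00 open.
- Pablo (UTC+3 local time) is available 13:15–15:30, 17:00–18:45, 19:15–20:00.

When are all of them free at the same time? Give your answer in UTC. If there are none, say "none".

none

Rosa in UTC: 08:15-09:15, 09:30-15:00, 15:45-16:30 (add 4h to convert from UTC-4).
Carol in UTC: 08:00-09:15, 12:30-16:00 (subtract 2h to convert from UTC+2).
Ugo in UTC: 09:15-10:15, 11:45-13:45 (add 4h to convert from UTC-4).
Beatriz in UTC: 07:15-10:45, 13:45-14:15, 15:45-16:30 (subtract 4h to convert from UTC+4).
Callum in UTC: 07:00-07:45, 08:15-10:45, 12:00-12:45, 14:45-17:00 (subtract 3h to convert from UTC+3).
Kira in UTC: 07:15-08:00, 08:15-09:15, 12:15-13:45, 14:45-17:00 (subtract 2h to convert from UTC+2).
Pablo in UTC: 10:15-12:30, 14:00-15:45, 16:15-17:00 (subtract 3h to convert from UTC+3).
Rosa ∩ Carol: 08:15-09:15, 12:30-15:00, 15:45-16:00.
Rosa ∩ Carol ∩ Ugo: 12:30-13:45.
Rosa ∩ Carol ∩ Ugo ∩ Beatriz: ∅.
Rosa ∩ Carol ∩ Ugo ∩ Beatriz ∩ Callum: ∅.
Rosa ∩ Carol ∩ Ugo ∩ Beatriz ∩ Callum ∩ Kira: ∅.
Rosa ∩ Carol ∩ Ugo ∩ Beatriz ∩ Callum ∩ Kira ∩ Pablo: ∅.
There is no time when everyone is free.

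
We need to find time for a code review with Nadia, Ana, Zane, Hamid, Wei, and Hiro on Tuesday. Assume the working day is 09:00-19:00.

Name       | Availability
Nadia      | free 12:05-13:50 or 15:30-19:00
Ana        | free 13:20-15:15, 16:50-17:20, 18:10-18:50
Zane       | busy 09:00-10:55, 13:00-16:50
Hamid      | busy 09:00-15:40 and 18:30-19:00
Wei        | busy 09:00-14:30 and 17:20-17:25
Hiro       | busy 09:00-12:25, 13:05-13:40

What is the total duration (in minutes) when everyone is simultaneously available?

Nadia free: 12:05-13:50, 15:30-19:00.
Ana free: 13:20-15:15, 16:50-17:20, 18:10-18:50.
Zane free: 10:55-13:00, 16:50-19:00 (invert busy blocks within the working day).
Hamid free: 15:40-18:30 (invert busy blocks within the working day).
Wei free: 14:30-17:20, 17:25-19:00 (invert busy blocks within the working day).
Hiro free: 12:25-13:05, 13:40-19:00 (invert busy blocks within the working day).
Nadia ∩ Ana: 13:20-13:50, 16:50-17:20, 18:10-18:50.
Nadia ∩ Ana ∩ Zane: 16:50-17:20, 18:10-18:50.
Nadia ∩ Ana ∩ Zane ∩ Hamid: 16:50-17:20, 18:10-18:30.
Nadia ∩ Ana ∩ Zane ∩ Hamid ∩ Wei: 16:50-17:20, 18:10-18:30.
Nadia ∩ Ana ∩ Zane ∩ Hamid ∩ Wei ∩ Hiro: 16:50-17:20, 18:10-18:30.
Summing the common windows: 30 + 20 = 50 minutes.

50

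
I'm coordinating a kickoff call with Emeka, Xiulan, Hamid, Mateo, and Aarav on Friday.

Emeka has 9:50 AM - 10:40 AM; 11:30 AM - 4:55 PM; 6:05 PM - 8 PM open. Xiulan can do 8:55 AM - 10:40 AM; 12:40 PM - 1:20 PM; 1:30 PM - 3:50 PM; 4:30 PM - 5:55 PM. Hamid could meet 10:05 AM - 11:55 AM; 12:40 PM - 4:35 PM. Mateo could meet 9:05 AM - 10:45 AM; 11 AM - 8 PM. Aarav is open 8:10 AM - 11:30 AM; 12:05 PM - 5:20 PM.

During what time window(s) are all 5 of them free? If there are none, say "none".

Emeka ∩ Xiulan: 09:50-10:40, 12:40-13:20, 13:30-15:50, 16:30-16:55.
Emeka ∩ Xiulan ∩ Hamid: 10:05-10:40, 12:40-13:20, 13:30-15:50, 16:30-16:35.
Emeka ∩ Xiulan ∩ Hamid ∩ Mateo: 10:05-10:40, 12:40-13:20, 13:30-15:50, 16:30-16:35.
Emeka ∩ Xiulan ∩ Hamid ∩ Mateo ∩ Aarav: 10:05-10:40, 12:40-13:20, 13:30-15:50, 16:30-16:35.

10:05-10:40, 12:40-13:20, 13:30-15:50, 16:30-16:35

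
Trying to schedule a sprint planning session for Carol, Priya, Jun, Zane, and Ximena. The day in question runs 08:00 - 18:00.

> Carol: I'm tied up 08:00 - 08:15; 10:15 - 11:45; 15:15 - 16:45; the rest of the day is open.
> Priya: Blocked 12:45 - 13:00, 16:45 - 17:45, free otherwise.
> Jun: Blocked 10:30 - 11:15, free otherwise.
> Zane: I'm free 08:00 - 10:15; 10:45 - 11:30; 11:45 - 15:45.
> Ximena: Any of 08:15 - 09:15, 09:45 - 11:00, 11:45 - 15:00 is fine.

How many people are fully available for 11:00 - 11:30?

Carol free: 08:15-10:15, 11:45-15:15, 16:45-18:00 (invert busy blocks within the working day).
Priya free: 08:00-12:45, 13:00-16:45, 17:45-18:00 (invert busy blocks within the working day).
Jun free: 08:00-10:30, 11:15-18:00 (invert busy blocks within the working day).
Zane free: 08:00-10:15, 10:45-11:30, 11:45-15:45.
Ximena free: 08:15-09:15, 09:45-11:00, 11:45-15:00.
Priya and Zane can make the full 11:00-11:30 slot — that's 2.

2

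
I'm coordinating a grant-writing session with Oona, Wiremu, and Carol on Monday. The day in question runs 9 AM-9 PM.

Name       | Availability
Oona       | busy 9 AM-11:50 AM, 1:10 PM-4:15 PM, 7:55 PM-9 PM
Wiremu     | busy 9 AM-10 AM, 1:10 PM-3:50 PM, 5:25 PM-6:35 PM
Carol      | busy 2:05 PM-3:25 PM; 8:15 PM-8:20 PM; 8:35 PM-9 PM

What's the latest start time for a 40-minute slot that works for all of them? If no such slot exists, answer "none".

19:15

Oona free: 11:50-13:10, 16:15-19:55 (invert busy blocks within the working day).
Wiremu free: 10:00-13:10, 15:50-17:25, 18:35-21:00 (invert busy blocks within the working day).
Carol free: 09:00-14:05, 15:25-20:15, 20:20-20:35 (invert busy blocks within the working day).
Oona ∩ Wiremu: 11:50-13:10, 16:15-17:25, 18:35-19:55.
Oona ∩ Wiremu ∩ Carol: 11:50-13:10, 16:15-17:25, 18:35-19:55.
The last common window of at least 40 minutes is 18:35-19:55; a 40-minute meeting can start as late as 19:15 and still end by 19:55.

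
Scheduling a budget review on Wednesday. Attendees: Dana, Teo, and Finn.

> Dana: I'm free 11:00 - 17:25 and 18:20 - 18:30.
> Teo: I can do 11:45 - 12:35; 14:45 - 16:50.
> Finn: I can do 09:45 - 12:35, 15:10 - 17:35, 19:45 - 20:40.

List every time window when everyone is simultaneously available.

11:45-12:35, 15:10-16:50

Dana ∩ Teo: 11:45-12:35, 14:45-16:50.
Dana ∩ Teo ∩ Finn: 11:45-12:35, 15:10-16:50.
So the common availability across everyone is 11:45-12:35, 15:10-16:50.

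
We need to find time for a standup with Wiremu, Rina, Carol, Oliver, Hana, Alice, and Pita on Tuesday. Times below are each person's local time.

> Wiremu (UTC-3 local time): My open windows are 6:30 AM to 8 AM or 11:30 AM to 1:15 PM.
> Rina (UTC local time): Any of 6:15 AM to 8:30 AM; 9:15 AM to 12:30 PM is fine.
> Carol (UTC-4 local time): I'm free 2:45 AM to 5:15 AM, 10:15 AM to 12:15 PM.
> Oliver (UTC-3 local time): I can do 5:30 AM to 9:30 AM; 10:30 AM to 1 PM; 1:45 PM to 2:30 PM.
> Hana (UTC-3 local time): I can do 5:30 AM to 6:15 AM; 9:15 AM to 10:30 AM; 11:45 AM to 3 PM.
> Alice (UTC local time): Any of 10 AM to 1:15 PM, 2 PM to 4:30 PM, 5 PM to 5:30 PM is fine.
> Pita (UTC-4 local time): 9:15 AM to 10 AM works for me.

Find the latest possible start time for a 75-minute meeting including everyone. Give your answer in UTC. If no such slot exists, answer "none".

Wiremu in UTC: 09:30-11:00, 14:30-16:15 (add 3h to convert from UTC-3).
Rina in UTC: 06:15-08:30, 09:15-12:30.
Carol in UTC: 06:45-09:15, 14:15-16:15 (add 4h to convert from UTC-4).
Oliver in UTC: 08:30-12:30, 13:30-16:00, 16:45-17:30 (add 3h to convert from UTC-3).
Hana in UTC: 08:30-09:15, 12:15-13:30, 14:45-18:00 (add 3h to convert from UTC-3).
Alice in UTC: 10:00-13:15, 14:00-16:30, 17:00-17:30.
Pita in UTC: 13:15-14:00 (add 4h to convert from UTC-4).
Wiremu ∩ Rina: 09:30-11:00.
Wiremu ∩ Rina ∩ Carol: ∅.
Wiremu ∩ Rina ∩ Carol ∩ Oliver: ∅.
Wiremu ∩ Rina ∩ Carol ∩ Oliver ∩ Hana: ∅.
Wiremu ∩ Rina ∩ Carol ∩ Oliver ∩ Hana ∩ Alice: ∅.
Wiremu ∩ Rina ∩ Carol ∩ Oliver ∩ Hana ∩ Alice ∩ Pita: ∅.
There is no time when everyone is free.
No common window is at least 75 minutes long.

none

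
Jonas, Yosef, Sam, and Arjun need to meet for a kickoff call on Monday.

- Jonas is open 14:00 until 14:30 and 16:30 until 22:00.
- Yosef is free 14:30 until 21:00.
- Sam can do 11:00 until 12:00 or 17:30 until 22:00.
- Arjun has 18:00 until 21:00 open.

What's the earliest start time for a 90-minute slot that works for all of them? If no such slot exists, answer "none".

18:00

Jonas ∩ Yosef: 16:30-21:00.
Jonas ∩ Yosef ∩ Sam: 17:30-21:00.
Jonas ∩ Yosef ∩ Sam ∩ Arjun: 18:00-21:00.
The first common window of at least 90 minutes is 18:00-21:00, so the earliest start is 18:00.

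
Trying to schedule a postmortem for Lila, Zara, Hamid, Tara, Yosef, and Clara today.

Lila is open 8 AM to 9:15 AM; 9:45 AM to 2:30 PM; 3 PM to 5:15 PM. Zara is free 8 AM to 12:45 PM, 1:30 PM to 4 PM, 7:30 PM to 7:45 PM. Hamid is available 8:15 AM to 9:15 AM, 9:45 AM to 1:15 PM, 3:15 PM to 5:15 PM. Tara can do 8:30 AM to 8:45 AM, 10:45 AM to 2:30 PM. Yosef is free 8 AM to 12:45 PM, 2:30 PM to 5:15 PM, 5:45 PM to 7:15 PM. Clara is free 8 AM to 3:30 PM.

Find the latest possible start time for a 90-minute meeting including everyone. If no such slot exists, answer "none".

Lila ∩ Zara: 08:00-09:15, 09:45-12:45, 13:30-14:30, 15:00-16:00.
Lila ∩ Zara ∩ Hamid: 08:15-09:15, 09:45-12:45, 15:15-16:00.
Lila ∩ Zara ∩ Hamid ∩ Tara: 08:30-08:45, 10:45-12:45.
Lila ∩ Zara ∩ Hamid ∩ Tara ∩ Yosef: 08:30-08:45, 10:45-12:45.
Lila ∩ Zara ∩ Hamid ∩ Tara ∩ Yosef ∩ Clara: 08:30-08:45, 10:45-12:45.
The last common window of at least 90 minutes is 10:45-12:45; a 90-minute meeting can start as late as 11:15 and still end by 12:45.

11:15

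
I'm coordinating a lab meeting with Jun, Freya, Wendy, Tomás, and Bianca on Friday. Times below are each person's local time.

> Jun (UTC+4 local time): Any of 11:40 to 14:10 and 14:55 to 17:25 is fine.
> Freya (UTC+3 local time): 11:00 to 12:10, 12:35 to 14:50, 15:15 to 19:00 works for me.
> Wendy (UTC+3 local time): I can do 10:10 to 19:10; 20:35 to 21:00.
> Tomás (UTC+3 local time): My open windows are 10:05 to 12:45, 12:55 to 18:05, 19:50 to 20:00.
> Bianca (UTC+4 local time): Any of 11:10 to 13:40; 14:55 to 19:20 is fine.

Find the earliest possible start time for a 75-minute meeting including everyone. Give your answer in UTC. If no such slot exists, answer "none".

Jun in UTC: 07:40-10:10, 10:55-13:25 (subtract 4h to convert from UTC+4).
Freya in UTC: 08:00-09:10, 09:35-11:50, 12:15-16:00 (subtract 3h to convert from UTC+3).
Wendy in UTC: 07:10-16:10, 17:35-18:00 (subtract 3h to convert from UTC+3).
Tomás in UTC: 07:05-09:45, 09:55-15:05, 16:50-17:00 (subtract 3h to convert from UTC+3).
Bianca in UTC: 07:10-09:40, 10:55-15:20 (subtract 4h to convert from UTC+4).
Jun ∩ Freya: 08:00-09:10, 09:35-10:10, 10:55-11:50, 12:15-13:25.
Jun ∩ Freya ∩ Wendy: 08:00-09:10, 09:35-10:10, 10:55-11:50, 12:15-13:25.
Jun ∩ Freya ∩ Wendy ∩ Tomás: 08:00-09:10, 09:35-09:45, 09:55-10:10, 10:55-11:50, 12:15-13:25.
Jun ∩ Freya ∩ Wendy ∩ Tomás ∩ Bianca: 08:00-09:10, 09:35-09:40, 10:55-11:50, 12:15-13:25.
Those are the intersection windows.
No common window is at least 75 minutes long.

none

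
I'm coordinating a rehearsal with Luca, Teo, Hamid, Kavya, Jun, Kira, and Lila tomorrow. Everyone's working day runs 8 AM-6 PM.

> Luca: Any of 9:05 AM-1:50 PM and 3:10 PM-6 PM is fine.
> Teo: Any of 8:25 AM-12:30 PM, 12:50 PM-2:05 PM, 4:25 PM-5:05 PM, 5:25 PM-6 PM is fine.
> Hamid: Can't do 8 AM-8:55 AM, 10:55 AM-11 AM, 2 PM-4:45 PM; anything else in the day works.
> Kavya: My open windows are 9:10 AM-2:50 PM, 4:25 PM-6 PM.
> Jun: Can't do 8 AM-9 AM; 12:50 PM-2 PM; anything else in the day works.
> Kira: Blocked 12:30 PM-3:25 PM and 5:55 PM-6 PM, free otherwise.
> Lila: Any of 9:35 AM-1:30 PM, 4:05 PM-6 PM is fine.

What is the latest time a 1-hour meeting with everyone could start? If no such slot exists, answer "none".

11:30

Luca free: 09:05-13:50, 15:10-18:00.
Teo free: 08:25-12:30, 12:50-14:05, 16:25-17:05, 17:25-18:00.
Hamid free: 08:55-10:55, 11:00-14:00, 16:45-18:00 (invert busy blocks within the working day).
Kavya free: 09:10-14:50, 16:25-18:00.
Jun free: 09:00-12:50, 14:00-18:00 (invert busy blocks within the working day).
Kira free: 08:00-12:30, 15:25-17:55 (invert busy blocks within the working day).
Lila free: 09:35-13:30, 16:05-18:00.
Luca ∩ Teo: 09:05-12:30, 12:50-13:50, 16:25-17:05, 17:25-18:00.
Luca ∩ Teo ∩ Hamid: 09:05-10:55, 11:00-12:30, 12:50-13:50, 16:45-17:05, 17:25-18:00.
Luca ∩ Teo ∩ Hamid ∩ Kavya: 09:10-10:55, 11:00-12:30, 12:50-13:50, 16:45-17:05, 17:25-18:00.
Luca ∩ Teo ∩ Hamid ∩ Kavya ∩ Jun: 09:10-10:55, 11:00-12:30, 16:45-17:05, 17:25-18:00.
Luca ∩ Teo ∩ Hamid ∩ Kavya ∩ Jun ∩ Kira: 09:10-10:55, 11:00-12:30, 16:45-17:05, 17:25-17:55.
Luca ∩ Teo ∩ Hamid ∩ Kavya ∩ Jun ∩ Kira ∩ Lila: 09:35-10:55, 11:00-12:30, 16:45-17:05, 17:25-17:55.
Those are the intersection windows.
The last common window of at least 60 minutes is 11:00-12:30; a 60-minute meeting can start as late as 11:30 and still end by 12:30.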